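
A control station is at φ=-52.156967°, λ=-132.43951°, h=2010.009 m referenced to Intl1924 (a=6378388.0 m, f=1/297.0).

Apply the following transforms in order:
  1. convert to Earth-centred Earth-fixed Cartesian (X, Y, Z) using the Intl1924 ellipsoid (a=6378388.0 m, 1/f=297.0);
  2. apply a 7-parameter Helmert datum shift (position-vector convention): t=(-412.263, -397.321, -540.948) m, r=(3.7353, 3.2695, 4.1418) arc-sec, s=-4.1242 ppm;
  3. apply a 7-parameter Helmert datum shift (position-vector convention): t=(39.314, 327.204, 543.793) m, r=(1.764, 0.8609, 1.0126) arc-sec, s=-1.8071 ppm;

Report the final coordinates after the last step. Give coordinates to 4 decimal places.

X=-2647404.0492 m, Y=-2894829.2831 m, Z=-5015215.1287 m

start: φ=-52.156967°, λ=-132.439510°, h=2010.009 m
→ ECEF (a=6378388.000, f=1/297.0): X=-2647018.7122, Y=-2894843.9048, Z=-5015223.5457
→ Helmert 7p (PV): X=-2647441.4260, Y=-2895191.6173, Z=-5015754.2755
→ Helmert 7p (PV): X=-2647404.0492, Y=-2894829.2831, Z=-5015215.1287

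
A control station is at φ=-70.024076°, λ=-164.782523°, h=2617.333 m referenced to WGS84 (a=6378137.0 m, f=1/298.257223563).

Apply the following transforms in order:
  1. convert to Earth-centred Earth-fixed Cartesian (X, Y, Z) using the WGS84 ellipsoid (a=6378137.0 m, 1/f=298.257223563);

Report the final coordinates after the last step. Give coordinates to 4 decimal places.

start: φ=-70.024076°, λ=-164.782523°, h=2617.333 m
→ ECEF (a=6378137.000, f=1/298.257223563): X=-2109638.3123, Y=-573867.1085, Z=-5974417.9974

X=-2109638.3123 m, Y=-573867.1085 m, Z=-5974417.9974 m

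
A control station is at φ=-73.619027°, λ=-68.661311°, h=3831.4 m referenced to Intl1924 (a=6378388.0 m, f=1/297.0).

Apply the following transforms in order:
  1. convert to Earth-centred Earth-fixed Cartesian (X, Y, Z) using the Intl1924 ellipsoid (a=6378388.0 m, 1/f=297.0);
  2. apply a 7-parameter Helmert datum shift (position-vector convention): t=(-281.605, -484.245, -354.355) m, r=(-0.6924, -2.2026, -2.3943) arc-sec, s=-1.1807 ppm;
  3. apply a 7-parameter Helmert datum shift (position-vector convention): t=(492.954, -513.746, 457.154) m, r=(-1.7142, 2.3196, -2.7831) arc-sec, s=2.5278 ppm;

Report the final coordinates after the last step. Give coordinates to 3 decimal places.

start: φ=-73.619027°, λ=-68.661311°, h=3831.400 m
→ ECEF (a=6378388.000, f=1/297.0): X=656994.3490, Y=-1681747.0663, Z=-6100905.1266
→ Helmert 7p (PV): X=656757.5953, Y=-1682257.4318, Z=-6101239.6171
→ Helmert 7p (PV): X=657160.8978, Y=-1682834.9973, Z=-6100791.2909

X=657160.898 m, Y=-1682834.997 m, Z=-6100791.291 m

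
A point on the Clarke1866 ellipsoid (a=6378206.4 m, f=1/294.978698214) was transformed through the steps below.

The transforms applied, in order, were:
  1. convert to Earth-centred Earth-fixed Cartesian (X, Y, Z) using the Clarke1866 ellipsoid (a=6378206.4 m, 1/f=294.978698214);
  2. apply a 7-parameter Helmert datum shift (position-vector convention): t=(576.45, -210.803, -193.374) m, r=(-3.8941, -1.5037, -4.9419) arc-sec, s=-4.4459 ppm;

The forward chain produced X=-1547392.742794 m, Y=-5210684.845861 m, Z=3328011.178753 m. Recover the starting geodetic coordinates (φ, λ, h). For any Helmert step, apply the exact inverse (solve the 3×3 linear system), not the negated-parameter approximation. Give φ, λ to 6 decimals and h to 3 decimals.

φ=31.651856°, λ=-106.544245°, h=1293.847 m

start: X=-1547392.7428, Y=-5210684.8459, Z=3328011.1788 m
→ Helmert⁻¹: X=-1547826.9716, Y=-5210597.1248, Z=3328132.2620
→ geod (Bowring, a=6378206.400): φ=31.65185600°, λ=-106.54424500°, h=1293.8470 m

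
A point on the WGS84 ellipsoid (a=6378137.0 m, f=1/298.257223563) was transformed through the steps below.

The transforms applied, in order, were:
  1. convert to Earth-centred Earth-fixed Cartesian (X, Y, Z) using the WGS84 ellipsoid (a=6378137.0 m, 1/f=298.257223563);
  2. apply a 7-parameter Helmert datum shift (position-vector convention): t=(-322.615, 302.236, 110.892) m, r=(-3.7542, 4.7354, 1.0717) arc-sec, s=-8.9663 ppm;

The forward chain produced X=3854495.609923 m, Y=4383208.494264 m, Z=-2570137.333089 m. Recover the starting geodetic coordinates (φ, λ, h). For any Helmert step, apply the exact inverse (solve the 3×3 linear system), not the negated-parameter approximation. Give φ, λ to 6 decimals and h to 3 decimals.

φ=-23.906548°, λ=48.667558°, h=3155.288 m

start: X=3854495.6099, Y=4383208.4943, Z=-2570137.3331 m
→ Helmert⁻¹: X=3854934.5656, Y=4382972.3059, Z=-2570102.9959
→ geod (Bowring, a=6378137.000): φ=-23.90654800°, λ=48.66755800°, h=3155.2880 m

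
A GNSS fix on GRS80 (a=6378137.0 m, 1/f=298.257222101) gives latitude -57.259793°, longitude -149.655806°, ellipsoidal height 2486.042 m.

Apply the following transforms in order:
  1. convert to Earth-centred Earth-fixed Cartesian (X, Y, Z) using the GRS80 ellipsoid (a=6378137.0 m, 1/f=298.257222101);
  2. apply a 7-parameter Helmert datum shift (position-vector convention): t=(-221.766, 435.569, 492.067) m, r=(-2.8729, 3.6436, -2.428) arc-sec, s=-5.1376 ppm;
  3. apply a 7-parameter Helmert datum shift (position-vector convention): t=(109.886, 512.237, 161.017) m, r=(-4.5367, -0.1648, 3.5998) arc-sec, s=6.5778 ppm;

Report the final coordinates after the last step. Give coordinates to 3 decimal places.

start: φ=-57.259793°, λ=-149.655806°, h=2486.042 m
→ ECEF (a=6378137.000, f=1/298.257222101): X=-2985168.3755, Y=-1747481.7493, Z=-5343693.1420
→ Helmert 7p (PV): X=-2985489.7690, Y=-1747076.4911, Z=-5343096.5504
→ Helmert 7p (PV): X=-2985364.7612, Y=-1746745.3699, Z=-5342934.6381

X=-2985364.761 m, Y=-1746745.370 m, Z=-5342934.638 m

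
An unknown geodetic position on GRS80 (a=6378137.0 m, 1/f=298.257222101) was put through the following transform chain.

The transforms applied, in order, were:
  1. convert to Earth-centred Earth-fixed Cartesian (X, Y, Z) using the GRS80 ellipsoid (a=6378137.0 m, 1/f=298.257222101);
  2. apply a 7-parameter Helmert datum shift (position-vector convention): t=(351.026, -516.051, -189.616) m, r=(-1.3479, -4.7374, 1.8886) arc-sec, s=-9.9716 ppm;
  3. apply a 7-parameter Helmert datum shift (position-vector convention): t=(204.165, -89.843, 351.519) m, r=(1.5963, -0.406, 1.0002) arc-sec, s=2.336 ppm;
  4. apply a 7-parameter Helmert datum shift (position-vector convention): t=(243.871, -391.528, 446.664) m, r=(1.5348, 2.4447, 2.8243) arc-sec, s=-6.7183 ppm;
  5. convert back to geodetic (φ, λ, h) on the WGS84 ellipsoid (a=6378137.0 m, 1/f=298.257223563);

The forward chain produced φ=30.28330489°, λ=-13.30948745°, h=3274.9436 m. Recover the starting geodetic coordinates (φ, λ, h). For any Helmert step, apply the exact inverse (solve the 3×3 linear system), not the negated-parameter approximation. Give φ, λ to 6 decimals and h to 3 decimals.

φ=30.282526°, λ=-13.302521°, h=2189.635 m

start: φ=30.283305°, λ=-13.309487°, h=3274.944 m
→ ECEF (a=6378137.000, f=1/298.257223563): X=5367177.5296, Y=-1269685.4409, Z=3199184.4258
→ Helmert⁻¹: X=5366914.4214, Y=-1269352.1252, Z=3198832.3071
→ Helmert⁻¹: X=5366697.8607, Y=-1269260.5876, Z=3198472.5759
→ Helmert⁻¹: X=5366462.1919, Y=-1268827.2265, Z=3198562.5419
→ geod (Bowring, a=6378137.000): φ=30.28252600°, λ=-13.30252100°, h=2189.6350 m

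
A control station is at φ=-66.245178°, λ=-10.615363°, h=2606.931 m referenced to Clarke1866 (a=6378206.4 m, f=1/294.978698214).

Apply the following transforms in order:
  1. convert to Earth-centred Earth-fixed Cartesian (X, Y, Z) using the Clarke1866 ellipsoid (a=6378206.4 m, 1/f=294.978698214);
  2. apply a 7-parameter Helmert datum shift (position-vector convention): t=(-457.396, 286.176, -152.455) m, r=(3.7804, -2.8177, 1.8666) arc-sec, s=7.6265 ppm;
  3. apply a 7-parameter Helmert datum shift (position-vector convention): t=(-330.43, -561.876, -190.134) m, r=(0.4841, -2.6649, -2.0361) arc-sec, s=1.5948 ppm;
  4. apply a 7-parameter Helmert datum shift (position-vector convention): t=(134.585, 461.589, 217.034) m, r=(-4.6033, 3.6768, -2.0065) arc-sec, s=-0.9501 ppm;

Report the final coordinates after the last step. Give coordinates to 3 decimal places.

start: φ=-66.245178°, λ=-10.615363°, h=2606.931 m
→ ECEF (a=6378206.400, f=1/294.978698214): X=2533544.3883, Y=-474843.1041, Z=-5817210.5383
→ Helmert 7p (PV): X=2533190.0787, Y=-474431.0039, Z=-5817381.4512
→ Helmert 7p (PV): X=2532934.1649, Y=-475004.9891, Z=-5817549.2478
→ Helmert 7p (PV): X=2532958.0212, Y=-474697.4212, Z=-5817361.2368

X=2532958.021 m, Y=-474697.421 m, Z=-5817361.237 m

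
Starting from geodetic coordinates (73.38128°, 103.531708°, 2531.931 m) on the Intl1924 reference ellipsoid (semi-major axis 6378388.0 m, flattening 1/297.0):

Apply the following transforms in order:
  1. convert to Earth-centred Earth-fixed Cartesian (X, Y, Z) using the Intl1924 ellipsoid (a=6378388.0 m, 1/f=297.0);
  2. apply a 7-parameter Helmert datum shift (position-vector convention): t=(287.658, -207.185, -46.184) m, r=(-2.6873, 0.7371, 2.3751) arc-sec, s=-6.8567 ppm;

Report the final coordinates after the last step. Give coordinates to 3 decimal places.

start: φ=73.381280°, λ=103.531708°, h=2531.931 m
→ ECEF (a=6378388.000, f=1/297.0): X=-428332.1790, Y=1779792.2587, Z=6092119.2626
→ Helmert 7p (PV): X=-428040.3075, Y=1779647.3081, Z=6092009.6498

X=-428040.307 m, Y=1779647.308 m, Z=6092009.650 m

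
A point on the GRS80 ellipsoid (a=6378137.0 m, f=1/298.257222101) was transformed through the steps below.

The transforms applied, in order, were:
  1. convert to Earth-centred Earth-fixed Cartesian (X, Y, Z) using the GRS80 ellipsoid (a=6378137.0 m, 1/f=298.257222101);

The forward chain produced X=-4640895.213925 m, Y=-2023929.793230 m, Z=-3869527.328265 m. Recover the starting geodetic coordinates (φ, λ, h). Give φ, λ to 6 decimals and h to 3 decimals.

start: X=-4640895.2139, Y=-2023929.7932, Z=-3869527.3283 m
→ geod (Bowring, a=6378137.000): φ=-37.57544600°, λ=-156.43761700°, h=2170.1650 m

φ=-37.575446°, λ=-156.437617°, h=2170.165 m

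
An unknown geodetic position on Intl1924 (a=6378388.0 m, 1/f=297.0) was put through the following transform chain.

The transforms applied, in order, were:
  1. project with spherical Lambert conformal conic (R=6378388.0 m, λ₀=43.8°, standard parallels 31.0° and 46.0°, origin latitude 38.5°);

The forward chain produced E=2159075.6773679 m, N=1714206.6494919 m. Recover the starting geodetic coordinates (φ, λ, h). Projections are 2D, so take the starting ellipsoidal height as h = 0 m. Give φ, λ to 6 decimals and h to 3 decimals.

φ=50.636221°, λ=74.494393°, h=0.000 m

start: E=2159075.6774, N=1714206.6495 m
→ lcc⁻¹: φ=50.63622100°, λ=74.49439300°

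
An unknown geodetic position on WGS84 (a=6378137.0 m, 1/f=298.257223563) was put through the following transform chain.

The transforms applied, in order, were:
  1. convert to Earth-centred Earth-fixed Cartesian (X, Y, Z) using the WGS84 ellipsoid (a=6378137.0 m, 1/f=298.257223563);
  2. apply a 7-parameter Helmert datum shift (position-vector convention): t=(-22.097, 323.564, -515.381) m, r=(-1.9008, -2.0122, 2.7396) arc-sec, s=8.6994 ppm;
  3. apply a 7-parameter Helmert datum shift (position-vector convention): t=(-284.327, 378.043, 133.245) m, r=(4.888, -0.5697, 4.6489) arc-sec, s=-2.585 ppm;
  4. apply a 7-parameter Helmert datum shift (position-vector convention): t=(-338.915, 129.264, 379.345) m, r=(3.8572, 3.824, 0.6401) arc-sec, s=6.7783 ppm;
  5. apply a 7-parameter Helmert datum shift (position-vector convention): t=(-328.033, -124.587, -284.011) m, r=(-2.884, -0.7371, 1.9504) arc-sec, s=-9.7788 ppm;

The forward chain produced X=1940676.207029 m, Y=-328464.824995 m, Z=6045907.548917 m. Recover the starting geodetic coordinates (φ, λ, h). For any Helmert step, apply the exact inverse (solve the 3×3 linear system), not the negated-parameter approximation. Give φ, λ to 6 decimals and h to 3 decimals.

start: X=1940676.2070, Y=-328464.8250, Z=6045907.5489 m
→ Helmert⁻¹: X=1941041.7218, Y=-328446.3416, Z=6046239.1562
→ Helmert⁻¹: X=1941254.3724, Y=-328466.3437, Z=6045860.9627
→ Helmert⁻¹: X=1941553.0071, Y=-328745.7262, Z=6045745.7739
→ Helmert⁻¹: X=1941612.8251, Y=-329147.9336, Z=6046186.5821
→ geod (Bowring, a=6378137.000): φ=72.07197900°, λ=-9.62147800°, h=24.2960 m

φ=72.071979°, λ=-9.621478°, h=24.296 m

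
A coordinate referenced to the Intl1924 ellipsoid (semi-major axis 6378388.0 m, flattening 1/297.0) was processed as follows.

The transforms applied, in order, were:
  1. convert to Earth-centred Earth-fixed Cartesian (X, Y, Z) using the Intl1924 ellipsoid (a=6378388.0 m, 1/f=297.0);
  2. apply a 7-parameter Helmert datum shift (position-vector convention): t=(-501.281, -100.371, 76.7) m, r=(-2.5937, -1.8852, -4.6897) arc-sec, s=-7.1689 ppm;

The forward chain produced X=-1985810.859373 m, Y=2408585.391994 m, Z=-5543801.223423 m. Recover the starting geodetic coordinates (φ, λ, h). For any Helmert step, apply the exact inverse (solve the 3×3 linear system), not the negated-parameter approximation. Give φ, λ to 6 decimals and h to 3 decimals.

start: X=-1985810.8594, Y=2408585.3920, Z=-5543801.2234 m
→ Helmert⁻¹: X=-1985429.2459, Y=2408727.6014, Z=-5543869.2322
→ geod (Bowring, a=6378388.000): φ=-60.78288500°, λ=129.49755600°, h=200.6890 m

φ=-60.782885°, λ=129.497556°, h=200.689 m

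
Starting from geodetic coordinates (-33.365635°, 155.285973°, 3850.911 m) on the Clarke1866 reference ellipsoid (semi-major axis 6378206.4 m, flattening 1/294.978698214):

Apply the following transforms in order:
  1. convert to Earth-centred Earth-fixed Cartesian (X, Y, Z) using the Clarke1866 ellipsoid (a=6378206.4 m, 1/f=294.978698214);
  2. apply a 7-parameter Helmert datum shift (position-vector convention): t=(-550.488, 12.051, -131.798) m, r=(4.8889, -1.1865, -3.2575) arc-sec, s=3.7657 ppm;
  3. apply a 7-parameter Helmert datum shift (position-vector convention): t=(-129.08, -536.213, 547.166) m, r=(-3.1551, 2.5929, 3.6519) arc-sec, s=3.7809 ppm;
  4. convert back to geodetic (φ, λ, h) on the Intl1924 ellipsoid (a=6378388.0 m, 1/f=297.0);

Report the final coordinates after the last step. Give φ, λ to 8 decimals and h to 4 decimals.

φ=-33.35876509°, λ=155.29406673°, h=3777.2040 m

start: φ=-33.365635°, λ=155.285973°, h=3850.911 m
→ ECEF (a=6378206.400, f=1/294.978698214): X=-4846903.5098, Y=2230764.3318, Z=-3489831.8036
→ Helmert 7p (PV): X=-4847416.9449, Y=2230944.0462, Z=-3489951.7503
→ Helmert 7p (PV): X=-4847647.7228, Y=2230277.0610, Z=-3489390.9691
→ geod (Bowring, a=6378388.000): φ=-33.35876509°, λ=155.29406673°, h=3777.2040 m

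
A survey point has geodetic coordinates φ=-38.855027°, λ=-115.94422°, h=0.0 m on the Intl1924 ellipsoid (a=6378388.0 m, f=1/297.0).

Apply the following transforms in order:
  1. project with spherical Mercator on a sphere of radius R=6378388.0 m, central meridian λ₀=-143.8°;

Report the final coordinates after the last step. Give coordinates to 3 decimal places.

E=3101013.275 m, N=-4701111.654 m

start: φ=-38.855027°, λ=-115.944220°, h=0.000 m
→ merc (R=6378388.0, λ₀=-143.8°): E=3101013.2752, N=-4701111.6541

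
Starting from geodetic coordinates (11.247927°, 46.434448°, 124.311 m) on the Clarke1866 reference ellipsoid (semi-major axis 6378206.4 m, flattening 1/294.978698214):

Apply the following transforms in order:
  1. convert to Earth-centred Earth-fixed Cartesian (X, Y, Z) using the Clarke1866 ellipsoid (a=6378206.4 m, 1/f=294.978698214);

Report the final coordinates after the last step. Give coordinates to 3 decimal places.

X=4311964.992 m, Y=4533464.022 m, Z=1235862.505 m

start: φ=11.247927°, λ=46.434448°, h=124.311 m
→ ECEF (a=6378206.400, f=1/294.978698214): X=4311964.9917, Y=4533464.0221, Z=1235862.5046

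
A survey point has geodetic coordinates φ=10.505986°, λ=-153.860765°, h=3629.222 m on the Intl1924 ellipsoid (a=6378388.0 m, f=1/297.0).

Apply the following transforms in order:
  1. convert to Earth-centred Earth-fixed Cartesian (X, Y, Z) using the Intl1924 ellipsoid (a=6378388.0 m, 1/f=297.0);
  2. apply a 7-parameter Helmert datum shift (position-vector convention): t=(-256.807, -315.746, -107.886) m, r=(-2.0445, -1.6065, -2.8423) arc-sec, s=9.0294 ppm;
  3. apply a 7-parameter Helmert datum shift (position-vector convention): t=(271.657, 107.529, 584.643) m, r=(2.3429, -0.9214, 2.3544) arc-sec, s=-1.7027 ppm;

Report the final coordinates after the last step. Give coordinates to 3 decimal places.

start: φ=10.505986°, λ=-153.860765°, h=3629.222 m
→ ECEF (a=6378388.000, f=1/297.0): X=-5633885.9196, Y=-2764797.7129, Z=1155996.3491
→ Helmert 7p (PV): X=-5634240.6997, Y=-2765049.3302, Z=1155882.4259
→ Helmert 7p (PV): X=-5633933.0512, Y=-2765014.5341, Z=1156408.5250

X=-5633933.051 m, Y=-2765014.534 m, Z=1156408.525 m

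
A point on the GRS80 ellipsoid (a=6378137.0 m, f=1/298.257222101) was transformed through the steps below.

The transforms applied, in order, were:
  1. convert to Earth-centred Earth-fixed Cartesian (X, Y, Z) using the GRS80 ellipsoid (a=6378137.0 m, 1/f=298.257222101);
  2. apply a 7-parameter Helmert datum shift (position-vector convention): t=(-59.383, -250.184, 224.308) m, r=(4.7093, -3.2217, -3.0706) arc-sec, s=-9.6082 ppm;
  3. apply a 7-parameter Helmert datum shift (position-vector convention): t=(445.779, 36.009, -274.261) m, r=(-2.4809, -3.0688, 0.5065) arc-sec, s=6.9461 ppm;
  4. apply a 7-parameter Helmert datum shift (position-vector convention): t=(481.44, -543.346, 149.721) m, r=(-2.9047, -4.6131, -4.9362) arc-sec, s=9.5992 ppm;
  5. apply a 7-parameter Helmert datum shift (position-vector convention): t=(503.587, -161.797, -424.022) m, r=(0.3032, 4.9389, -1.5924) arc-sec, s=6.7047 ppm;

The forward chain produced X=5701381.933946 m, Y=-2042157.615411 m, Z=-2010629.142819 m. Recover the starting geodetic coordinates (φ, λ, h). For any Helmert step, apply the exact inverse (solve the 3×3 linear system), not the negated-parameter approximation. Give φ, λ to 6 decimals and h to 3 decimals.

φ=-18.484956°, λ=-19.700648°, h=3415.667 m

start: X=5701381.9339, Y=-2042157.6154, Z=-2010629.1428 m
→ Helmert⁻¹: X=5700904.0183, Y=-2041941.0703, Z=-2010052.1364
→ Helmert⁻¹: X=5700371.7472, Y=-2041213.4006, Z=-2010338.7949
→ Helmert⁻¹: X=5699851.4568, Y=-2041225.0497, Z=-2010159.9254
→ Helmert⁻¹: X=5699964.5876, Y=-2040955.5236, Z=-2010445.9812
→ geod (Bowring, a=6378137.000): φ=-18.48495600°, λ=-19.70064800°, h=3415.6670 m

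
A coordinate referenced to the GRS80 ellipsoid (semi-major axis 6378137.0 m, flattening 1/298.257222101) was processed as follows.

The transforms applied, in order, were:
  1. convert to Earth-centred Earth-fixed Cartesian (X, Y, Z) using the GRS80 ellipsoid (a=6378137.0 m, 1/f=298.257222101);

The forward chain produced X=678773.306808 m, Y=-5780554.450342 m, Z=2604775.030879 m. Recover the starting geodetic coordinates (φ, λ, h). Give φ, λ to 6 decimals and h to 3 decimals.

φ=24.253960°, λ=-83.302794°, h=1996.855 m

start: X=678773.3068, Y=-5780554.4503, Z=2604775.0309 m
→ geod (Bowring, a=6378137.000): φ=24.25396000°, λ=-83.30279400°, h=1996.8550 m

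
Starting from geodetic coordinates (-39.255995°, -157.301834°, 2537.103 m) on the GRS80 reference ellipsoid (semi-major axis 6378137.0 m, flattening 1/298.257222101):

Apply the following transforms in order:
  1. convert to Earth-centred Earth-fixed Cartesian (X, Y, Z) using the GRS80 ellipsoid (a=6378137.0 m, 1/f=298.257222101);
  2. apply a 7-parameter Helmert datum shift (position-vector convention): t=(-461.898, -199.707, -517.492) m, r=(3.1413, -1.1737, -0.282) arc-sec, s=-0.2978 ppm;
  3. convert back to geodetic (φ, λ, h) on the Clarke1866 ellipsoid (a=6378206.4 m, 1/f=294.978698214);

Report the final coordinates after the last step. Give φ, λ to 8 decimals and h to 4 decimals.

start: φ=-39.255995°, λ=-157.301834°, h=2537.103 m
→ ECEF (a=6378137.000, f=1/298.257222101): X=-4564186.6583, Y=-1909068.9785, Z=-4015968.9522
→ Helmert 7p (PV): X=-4564626.9552, Y=-1909200.7160, Z=-4016540.2937
→ geod (Bowring, a=6378206.400): φ=-39.25947184°, λ=-157.30239408°, h=3278.2152 m

φ=-39.25947184°, λ=-157.30239408°, h=3278.2152 m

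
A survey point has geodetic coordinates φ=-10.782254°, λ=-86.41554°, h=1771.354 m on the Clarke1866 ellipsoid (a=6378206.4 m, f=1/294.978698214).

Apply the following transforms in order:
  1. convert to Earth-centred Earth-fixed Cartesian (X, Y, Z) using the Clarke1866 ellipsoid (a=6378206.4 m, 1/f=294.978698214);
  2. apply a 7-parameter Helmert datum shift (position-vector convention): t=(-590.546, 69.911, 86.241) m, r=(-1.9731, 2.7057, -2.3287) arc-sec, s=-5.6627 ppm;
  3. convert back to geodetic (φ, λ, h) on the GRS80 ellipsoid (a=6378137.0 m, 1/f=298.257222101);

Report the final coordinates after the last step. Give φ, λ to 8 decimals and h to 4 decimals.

start: φ=-10.782254°, λ=-86.415540°, h=1771.354 m
→ ECEF (a=6378206.400, f=1/294.978698214): X=391879.4750, Y=-6255820.9241, Z=-1185611.4425
→ Helmert 7p (PV): X=391200.5307, Y=-6255731.3538, Z=-1185463.7863
→ geod (Bowring, a=6378137.000): φ=-10.78037803°, λ=-86.42168295°, h=1675.3554 m

φ=-10.78037803°, λ=-86.42168295°, h=1675.3554 m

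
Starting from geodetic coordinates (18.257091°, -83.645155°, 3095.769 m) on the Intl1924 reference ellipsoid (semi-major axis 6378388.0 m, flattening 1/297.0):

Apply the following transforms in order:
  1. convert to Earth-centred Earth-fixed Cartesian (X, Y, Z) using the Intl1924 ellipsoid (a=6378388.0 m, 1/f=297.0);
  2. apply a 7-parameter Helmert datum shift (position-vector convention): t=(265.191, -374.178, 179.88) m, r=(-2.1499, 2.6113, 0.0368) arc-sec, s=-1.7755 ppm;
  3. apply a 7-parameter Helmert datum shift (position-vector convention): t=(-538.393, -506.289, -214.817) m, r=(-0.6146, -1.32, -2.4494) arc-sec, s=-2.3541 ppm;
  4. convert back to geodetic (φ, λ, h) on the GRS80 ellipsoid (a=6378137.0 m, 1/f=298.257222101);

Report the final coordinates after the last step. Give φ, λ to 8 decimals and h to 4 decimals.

φ=18.25464001°, λ=-83.64916735°, h=4103.0119 m

start: φ=18.257091°, λ=-83.645155°, h=3095.769 m
→ ECEF (a=6378388.000, f=1/297.0): X=671003.4755, Y=-6024991.7811, Z=1986421.4527
→ Helmert 7p (PV): X=671293.6980, Y=-6025334.4376, Z=1986652.1094
→ Helmert 7p (PV): X=670669.4603, Y=-6025828.5944, Z=1986454.8650
→ geod (Bowring, a=6378137.000): φ=18.25464001°, λ=-83.64916735°, h=4103.0119 m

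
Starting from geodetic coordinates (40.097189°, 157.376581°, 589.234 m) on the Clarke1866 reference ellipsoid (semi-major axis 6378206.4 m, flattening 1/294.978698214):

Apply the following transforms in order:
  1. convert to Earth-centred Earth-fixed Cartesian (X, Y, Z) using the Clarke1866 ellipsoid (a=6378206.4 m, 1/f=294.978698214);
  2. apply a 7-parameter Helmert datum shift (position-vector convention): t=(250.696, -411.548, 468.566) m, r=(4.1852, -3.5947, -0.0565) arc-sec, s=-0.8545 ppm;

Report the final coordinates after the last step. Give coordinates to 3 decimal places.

X=-4510170.375 m, Y=1879147.783 m, Z=4086852.555 m

start: φ=40.097189°, λ=157.376581°, h=589.234 m
→ ECEF (a=6378206.400, f=1/294.978698214): X=-4510354.2233, Y=1879642.6174, Z=4086427.9464
→ Helmert 7p (PV): X=-4510170.3749, Y=1879147.7835, Z=4086852.5547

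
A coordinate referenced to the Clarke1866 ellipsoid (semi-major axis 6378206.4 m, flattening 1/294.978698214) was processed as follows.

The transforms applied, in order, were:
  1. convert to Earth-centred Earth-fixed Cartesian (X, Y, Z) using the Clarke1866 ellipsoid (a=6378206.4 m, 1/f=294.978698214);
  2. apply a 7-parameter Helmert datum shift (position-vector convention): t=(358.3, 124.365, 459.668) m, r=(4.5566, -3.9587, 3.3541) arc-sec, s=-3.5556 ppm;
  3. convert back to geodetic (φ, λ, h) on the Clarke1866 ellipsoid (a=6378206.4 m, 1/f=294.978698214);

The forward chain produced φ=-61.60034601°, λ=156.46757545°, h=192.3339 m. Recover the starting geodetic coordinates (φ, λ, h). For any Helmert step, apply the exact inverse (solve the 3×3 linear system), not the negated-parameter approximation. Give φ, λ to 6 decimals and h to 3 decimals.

φ=-61.599605°, λ=156.474424°, h=751.773 m

start: φ=-61.600346°, λ=156.467575°, h=192.334 m
→ ECEF (a=6378206.400, f=1/294.978698214): X=-2788700.4489, Y=1214438.4666, Z=-5587442.3146
→ Helmert⁻¹: X=-2789156.1655, Y=1214240.3318, Z=-5587895.1444
→ geod (Bowring, a=6378206.400): φ=-61.59960500°, λ=156.47442400°, h=751.7730 m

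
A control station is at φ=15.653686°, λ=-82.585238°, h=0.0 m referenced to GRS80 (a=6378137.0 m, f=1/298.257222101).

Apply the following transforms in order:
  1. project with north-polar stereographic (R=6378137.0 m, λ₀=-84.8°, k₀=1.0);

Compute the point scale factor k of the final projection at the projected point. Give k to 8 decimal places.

start: φ=15.653686°, λ=-82.585238°, h=0.000 m
→ into stereo (λ₀=-84.8°): φ=15.65368600°, λ−λ₀=2.21476200°
scale k = 1.57502367

1.57502367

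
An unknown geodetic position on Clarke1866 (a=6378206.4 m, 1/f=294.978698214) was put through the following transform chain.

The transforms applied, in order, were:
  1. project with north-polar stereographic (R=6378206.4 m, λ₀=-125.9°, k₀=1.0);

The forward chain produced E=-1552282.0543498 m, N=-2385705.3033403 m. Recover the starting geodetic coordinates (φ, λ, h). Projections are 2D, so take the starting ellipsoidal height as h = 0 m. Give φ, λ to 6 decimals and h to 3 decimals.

φ=64.843986°, λ=-158.950427°, h=0.000 m

start: E=-1552282.0543, N=-2385705.3033 m
→ stereo⁻¹: φ=64.84398600°, λ=-158.95042700°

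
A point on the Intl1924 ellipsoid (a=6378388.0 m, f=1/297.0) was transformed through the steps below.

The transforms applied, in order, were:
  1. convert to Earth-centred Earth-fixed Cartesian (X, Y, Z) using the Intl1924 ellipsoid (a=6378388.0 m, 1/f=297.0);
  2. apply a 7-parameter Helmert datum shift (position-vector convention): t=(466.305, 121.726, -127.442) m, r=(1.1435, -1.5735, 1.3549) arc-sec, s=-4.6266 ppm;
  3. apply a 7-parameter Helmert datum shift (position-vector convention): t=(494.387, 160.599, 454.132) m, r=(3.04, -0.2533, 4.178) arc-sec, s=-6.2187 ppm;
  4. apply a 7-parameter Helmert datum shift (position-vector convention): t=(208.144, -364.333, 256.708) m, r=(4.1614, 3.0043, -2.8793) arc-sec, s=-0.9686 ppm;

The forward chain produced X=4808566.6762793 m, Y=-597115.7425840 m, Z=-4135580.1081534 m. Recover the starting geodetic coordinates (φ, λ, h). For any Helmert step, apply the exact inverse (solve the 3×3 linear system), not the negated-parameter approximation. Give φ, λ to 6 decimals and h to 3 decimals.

φ=-40.681537°, λ=-7.082018°, h=648.546 m

start: X=4808566.6763, Y=-597115.7426, Z=-4135580.1082 m
→ Helmert⁻¹: X=4808431.7585, Y=-596768.3046, Z=-4135758.7463
→ Helmert⁻¹: X=4807950.0970, Y=-597090.9645, Z=-4136235.7045
→ Helmert⁻¹: X=4807470.5582, Y=-597269.9628, Z=-4136160.7615
→ geod (Bowring, a=6378388.000): φ=-40.68153700°, λ=-7.08201800°, h=648.5460 m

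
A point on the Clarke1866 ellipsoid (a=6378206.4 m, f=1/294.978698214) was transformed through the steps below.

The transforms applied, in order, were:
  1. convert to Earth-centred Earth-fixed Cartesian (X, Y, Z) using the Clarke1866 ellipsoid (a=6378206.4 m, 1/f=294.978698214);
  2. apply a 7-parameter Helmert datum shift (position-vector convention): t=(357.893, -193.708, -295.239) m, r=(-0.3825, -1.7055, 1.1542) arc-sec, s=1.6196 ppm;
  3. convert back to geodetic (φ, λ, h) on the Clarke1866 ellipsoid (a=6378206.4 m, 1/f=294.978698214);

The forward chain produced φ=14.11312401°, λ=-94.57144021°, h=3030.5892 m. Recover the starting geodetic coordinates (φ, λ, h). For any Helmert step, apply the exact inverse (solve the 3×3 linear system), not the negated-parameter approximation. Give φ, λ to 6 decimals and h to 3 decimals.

start: φ=14.113124°, λ=-94.571440°, h=3030.589 m
→ ECEF (a=6378206.400, f=1/294.978698214): X=-493345.5342, Y=-6170180.3462, Z=1545766.7242
→ Helmert⁻¹: X=-493724.3696, Y=-6169976.7495, Z=1546052.0999
→ geod (Bowring, a=6378206.400): φ=14.11600500°, λ=-94.57508600°, h=2932.6540 m

φ=14.116005°, λ=-94.575086°, h=2932.654 m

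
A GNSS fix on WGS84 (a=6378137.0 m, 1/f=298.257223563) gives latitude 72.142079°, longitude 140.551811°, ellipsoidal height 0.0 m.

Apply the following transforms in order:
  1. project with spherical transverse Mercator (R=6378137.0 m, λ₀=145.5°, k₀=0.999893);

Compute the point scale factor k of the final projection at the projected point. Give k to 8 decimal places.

1.00024297

start: φ=72.142079°, λ=140.551811°, h=0.000 m
→ into tm (λ₀=145.5°): φ=72.14207900°, λ−λ₀=-4.94818900°
scale k = 1.00024297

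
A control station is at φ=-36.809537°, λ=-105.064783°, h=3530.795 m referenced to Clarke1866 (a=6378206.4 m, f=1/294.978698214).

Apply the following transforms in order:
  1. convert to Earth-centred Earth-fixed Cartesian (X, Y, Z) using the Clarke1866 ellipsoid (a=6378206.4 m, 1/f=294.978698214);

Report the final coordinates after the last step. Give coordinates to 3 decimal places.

start: φ=-36.809537°, λ=-105.064783°, h=3530.795 m
→ ECEF (a=6378206.400, f=1/294.978698214): X=-1329610.2973, Y=-4939825.0242, Z=-3802414.8981

X=-1329610.297 m, Y=-4939825.024 m, Z=-3802414.898 m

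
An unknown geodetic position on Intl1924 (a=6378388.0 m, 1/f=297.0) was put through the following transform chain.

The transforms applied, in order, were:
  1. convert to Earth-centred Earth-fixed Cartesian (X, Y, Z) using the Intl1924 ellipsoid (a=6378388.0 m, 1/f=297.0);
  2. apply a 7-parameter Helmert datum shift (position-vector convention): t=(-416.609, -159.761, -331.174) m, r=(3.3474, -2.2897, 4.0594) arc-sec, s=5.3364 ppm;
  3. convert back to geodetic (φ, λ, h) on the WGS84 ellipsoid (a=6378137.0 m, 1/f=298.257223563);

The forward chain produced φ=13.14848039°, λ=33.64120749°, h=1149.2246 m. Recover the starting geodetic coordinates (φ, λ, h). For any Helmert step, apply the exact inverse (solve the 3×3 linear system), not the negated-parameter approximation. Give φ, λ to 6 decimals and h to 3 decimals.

start: φ=13.148480°, λ=33.641207°, h=1149.225 m
→ ECEF (a=6378137.000, f=1/298.257223563): X=5172566.9797, Y=3442010.1579, Z=1441667.3636
→ Helmert⁻¹: X=5173039.7315, Y=3442073.1418, Z=1441877.5576
→ geod (Bowring, a=6378388.000): φ=13.14981400°, λ=33.63927600°, h=1367.9930 m

φ=13.149814°, λ=33.639276°, h=1367.993 m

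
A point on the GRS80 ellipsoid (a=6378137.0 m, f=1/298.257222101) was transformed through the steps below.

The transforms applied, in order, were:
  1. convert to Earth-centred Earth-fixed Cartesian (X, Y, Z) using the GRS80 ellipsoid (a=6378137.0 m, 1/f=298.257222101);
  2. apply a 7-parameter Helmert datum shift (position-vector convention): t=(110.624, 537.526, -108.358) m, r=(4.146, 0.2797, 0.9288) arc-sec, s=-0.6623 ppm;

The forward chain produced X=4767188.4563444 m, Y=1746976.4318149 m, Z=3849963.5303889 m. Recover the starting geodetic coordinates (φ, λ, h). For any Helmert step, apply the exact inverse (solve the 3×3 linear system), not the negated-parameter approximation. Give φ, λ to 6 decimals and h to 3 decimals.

start: X=4767188.4563, Y=1746976.4318, Z=3849963.5304 m
→ Helmert⁻¹: X=4767083.6332, Y=1746495.9839, Z=3850045.7973
→ geod (Bowring, a=6378137.000): φ=37.35990000°, λ=20.12110200°, h=1366.4500 m

φ=37.359900°, λ=20.121102°, h=1366.450 m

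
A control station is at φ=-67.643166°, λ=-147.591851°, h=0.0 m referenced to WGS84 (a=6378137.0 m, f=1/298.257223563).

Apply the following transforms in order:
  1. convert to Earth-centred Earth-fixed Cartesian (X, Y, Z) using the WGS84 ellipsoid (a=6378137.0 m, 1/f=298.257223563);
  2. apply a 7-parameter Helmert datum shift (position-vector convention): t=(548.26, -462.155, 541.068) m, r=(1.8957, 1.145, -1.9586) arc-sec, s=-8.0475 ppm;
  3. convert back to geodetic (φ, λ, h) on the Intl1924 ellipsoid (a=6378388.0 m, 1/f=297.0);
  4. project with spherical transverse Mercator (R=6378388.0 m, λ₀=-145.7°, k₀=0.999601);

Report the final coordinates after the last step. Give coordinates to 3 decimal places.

E=-79469.986 m, N=-7528558.117 m

start: φ=-67.643166°, λ=-147.591851°, h=0.000 m
→ ECEF (a=6378137.000, f=1/298.257223563): X=-2054107.7381, Y=-1303986.2569, Z=-5876069.2821
→ Helmert 7p (PV): X=-2053587.9481, Y=-1304364.4090, Z=-5875481.5082
→ geod (Bowring, a=6378388.000): φ=-67.64369690°, λ=-147.57777124°, h=-806.2843 m
→ tm (R=6378388.0, λ₀=-145.7°): E=-79469.9857, N=-7528558.1175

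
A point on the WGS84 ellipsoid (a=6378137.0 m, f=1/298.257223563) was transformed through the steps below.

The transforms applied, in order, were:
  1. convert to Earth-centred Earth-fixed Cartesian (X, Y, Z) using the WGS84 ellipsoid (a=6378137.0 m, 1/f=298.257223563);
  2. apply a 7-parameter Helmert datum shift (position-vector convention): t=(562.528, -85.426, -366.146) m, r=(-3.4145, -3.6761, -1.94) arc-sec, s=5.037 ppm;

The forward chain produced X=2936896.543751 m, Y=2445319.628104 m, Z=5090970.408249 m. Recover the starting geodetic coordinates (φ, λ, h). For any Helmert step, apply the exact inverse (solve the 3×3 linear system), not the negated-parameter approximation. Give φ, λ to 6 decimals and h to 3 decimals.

φ=53.294587°, λ=39.786530°, h=1363.149 m

start: X=2936896.5438, Y=2445319.6281, Z=5090970.4082 m
→ Helmert⁻¹: X=2936386.9645, Y=2445336.0733, Z=5091299.0563
→ geod (Bowring, a=6378137.000): φ=53.29458700°, λ=39.78653000°, h=1363.1490 m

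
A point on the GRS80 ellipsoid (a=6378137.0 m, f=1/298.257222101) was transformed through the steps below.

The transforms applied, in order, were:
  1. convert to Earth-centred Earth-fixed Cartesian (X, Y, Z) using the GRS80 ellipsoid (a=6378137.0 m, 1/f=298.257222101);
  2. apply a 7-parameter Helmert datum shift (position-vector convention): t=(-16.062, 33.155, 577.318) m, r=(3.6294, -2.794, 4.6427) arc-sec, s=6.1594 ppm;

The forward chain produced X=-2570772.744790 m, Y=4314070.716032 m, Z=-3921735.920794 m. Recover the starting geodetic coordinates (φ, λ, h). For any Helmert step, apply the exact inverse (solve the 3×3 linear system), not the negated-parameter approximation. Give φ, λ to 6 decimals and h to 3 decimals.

φ=-38.178446°, λ=120.790561°, h=2098.231 m

start: X=-2570772.7448, Y=4314070.7160, Z=-3921735.9208 m
→ Helmert⁻¹: X=-2570696.8778, Y=4313999.8351, Z=-3922330.1664
→ geod (Bowring, a=6378137.000): φ=-38.17844600°, λ=120.79056100°, h=2098.2310 m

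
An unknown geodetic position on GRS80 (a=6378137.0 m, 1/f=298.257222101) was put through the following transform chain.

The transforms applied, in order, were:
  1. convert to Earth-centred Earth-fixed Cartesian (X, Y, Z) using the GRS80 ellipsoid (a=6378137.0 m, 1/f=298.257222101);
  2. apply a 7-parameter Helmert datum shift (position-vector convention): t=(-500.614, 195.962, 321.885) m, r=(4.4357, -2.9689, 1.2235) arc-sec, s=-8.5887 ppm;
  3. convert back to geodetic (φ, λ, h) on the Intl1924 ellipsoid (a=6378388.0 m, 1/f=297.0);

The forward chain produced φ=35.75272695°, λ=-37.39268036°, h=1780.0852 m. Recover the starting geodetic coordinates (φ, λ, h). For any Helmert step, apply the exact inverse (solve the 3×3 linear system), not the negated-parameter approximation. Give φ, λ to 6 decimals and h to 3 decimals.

φ=35.746965°, λ=-37.390323°, h=2286.048 m

start: φ=35.752727°, λ=-37.392680°, h=1780.085 m
→ ECEF (a=6378388.000, f=1/297.0): X=4118450.0105, Y=-3147959.1834, Z=3707058.5758
→ Helmert⁻¹: X=4119020.6815, Y=-3148126.9032, Z=3706776.9395
→ geod (Bowring, a=6378137.000): φ=35.74696500°, λ=-37.39032300°, h=2286.0480 m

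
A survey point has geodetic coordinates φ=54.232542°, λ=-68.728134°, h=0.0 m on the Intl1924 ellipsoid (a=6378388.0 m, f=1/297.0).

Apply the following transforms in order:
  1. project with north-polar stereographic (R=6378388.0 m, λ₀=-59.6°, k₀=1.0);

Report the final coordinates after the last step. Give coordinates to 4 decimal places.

start: φ=54.232542°, λ=-68.728134°, h=0.000 m
→ stereo (R=6378388.0, λ₀=-59.6°): E=-653025.9074, N=-4064197.0713

E=-653025.9074 m, N=-4064197.0713 m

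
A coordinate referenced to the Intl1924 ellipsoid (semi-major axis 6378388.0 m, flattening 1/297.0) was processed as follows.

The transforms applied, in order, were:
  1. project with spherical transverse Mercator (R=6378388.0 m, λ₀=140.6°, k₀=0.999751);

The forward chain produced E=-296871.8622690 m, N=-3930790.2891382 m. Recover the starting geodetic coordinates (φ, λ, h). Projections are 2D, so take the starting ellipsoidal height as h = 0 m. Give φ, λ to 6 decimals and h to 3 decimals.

start: E=-296871.8623, N=-3930790.2891 m
→ tm⁻¹: φ=-35.27435400°, λ=137.33329700°

φ=-35.274354°, λ=137.333297°, h=0.000 m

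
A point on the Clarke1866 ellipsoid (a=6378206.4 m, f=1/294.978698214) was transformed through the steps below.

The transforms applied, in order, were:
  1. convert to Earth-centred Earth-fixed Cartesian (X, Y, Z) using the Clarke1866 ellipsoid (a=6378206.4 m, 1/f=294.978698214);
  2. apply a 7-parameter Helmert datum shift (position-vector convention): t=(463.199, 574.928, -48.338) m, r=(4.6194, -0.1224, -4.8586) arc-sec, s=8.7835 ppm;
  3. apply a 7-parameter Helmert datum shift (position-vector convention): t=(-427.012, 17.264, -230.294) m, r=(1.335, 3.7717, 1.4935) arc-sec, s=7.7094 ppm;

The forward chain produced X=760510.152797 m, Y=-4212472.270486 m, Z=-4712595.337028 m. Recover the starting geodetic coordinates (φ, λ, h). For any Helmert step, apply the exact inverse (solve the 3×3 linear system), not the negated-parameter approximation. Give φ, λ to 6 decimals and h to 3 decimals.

φ=-47.936592°, λ=-79.766362°, h=205.203 m

start: X=760510.1528, Y=-4212472.2705, Z=-4712595.3370 m
→ Helmert⁻¹: X=760986.9647, Y=-4212493.0682, Z=-4712287.5342
→ Helmert⁻¹: X=760613.5301, Y=-4213118.6045, Z=-4712103.9032
→ geod (Bowring, a=6378206.400): φ=-47.93659200°, λ=-79.76636200°, h=205.2030 m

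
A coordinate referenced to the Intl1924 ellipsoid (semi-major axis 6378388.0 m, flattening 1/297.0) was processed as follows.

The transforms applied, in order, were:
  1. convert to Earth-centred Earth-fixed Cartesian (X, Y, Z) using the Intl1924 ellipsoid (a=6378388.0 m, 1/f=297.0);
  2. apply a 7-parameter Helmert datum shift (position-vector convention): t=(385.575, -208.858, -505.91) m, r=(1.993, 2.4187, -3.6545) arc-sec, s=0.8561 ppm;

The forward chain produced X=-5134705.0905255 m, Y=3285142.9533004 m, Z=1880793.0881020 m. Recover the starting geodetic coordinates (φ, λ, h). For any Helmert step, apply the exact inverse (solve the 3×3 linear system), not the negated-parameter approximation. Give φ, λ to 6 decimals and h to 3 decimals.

start: X=-5134705.0905, Y=3285142.9533, Z=1880793.0881 m
→ Helmert⁻¹: X=-5135166.5357, Y=3285276.1932, Z=1881205.4281
→ geod (Bowring, a=6378388.000): φ=17.25881200°, λ=147.39049700°, h=3292.6990 m

φ=17.258812°, λ=147.390497°, h=3292.699 m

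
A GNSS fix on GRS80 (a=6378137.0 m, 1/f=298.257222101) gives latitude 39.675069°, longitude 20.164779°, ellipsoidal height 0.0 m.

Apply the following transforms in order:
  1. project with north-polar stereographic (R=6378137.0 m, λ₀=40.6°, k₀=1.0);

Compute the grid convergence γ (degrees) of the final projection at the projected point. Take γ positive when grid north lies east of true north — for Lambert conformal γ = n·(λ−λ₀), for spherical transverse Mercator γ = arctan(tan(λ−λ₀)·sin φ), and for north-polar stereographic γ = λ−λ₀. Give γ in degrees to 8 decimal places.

start: φ=39.675069°, λ=20.164779°, h=0.000 m
→ into stereo (λ₀=40.6°): φ=39.67506900°, λ−λ₀=-20.43522100°
convergence γ = -20.43522100°

-20.43522100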